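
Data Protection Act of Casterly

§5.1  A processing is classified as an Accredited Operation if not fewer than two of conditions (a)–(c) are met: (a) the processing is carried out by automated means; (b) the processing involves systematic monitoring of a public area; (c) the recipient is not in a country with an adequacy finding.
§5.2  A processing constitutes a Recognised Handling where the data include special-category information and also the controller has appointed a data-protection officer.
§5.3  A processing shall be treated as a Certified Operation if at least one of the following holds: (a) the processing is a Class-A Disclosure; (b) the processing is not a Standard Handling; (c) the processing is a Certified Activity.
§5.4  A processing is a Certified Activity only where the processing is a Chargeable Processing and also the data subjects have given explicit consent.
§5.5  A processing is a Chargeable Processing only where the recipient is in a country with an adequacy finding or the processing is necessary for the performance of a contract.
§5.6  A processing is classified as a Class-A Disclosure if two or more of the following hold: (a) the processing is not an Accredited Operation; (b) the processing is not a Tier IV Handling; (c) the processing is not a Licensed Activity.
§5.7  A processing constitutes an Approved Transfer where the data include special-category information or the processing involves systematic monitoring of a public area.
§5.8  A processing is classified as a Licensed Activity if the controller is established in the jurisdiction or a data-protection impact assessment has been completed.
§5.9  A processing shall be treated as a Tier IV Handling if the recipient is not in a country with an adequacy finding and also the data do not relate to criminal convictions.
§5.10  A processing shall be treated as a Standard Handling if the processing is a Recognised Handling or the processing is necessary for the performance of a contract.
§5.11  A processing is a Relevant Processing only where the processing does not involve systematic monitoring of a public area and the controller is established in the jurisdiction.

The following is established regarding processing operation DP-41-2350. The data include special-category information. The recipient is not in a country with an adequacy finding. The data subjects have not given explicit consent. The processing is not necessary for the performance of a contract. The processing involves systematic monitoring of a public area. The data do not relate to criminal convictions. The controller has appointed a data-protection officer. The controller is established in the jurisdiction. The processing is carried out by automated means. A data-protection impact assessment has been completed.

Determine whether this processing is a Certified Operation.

No

§5.1 — Accredited Operation: the processing is carried out by automated means? yes; the processing involves systematic monitoring of a public area? yes; the recipient is not in a country with an adequacy finding? yes — 3 of 3 hold (need ≥2) → satisfied.
§5.9 — Tier IV Handling: [the recipient is not in a country with an adequacy finding? yes] AND [the data do not relate to criminal convictions? yes] → satisfied.
§5.8 — Licensed Activity: [the controller is established in the jurisdiction? yes] OR [a data-protection impact assessment has been completed? yes] → satisfied.
§5.6 — Class-A Disclosure: not an Accredited Operation (§5.1)? no; not a Tier IV Handling (§5.9)? no; not a Licensed Activity (§5.8)? no — 0 of 3 hold (need ≥2) → not satisfied.
§5.2 — Recognised Handling: [the data include special-category information? yes] AND [the controller has appointed a data-protection officer? yes] → satisfied.
§5.10 — Standard Handling: [Recognised Handling (§5.2)? yes] OR [the processing is necessary for the performance of a contract? no] → satisfied.
§5.5 — Chargeable Processing: [the recipient is in a country with an adequacy finding? no] OR [the processing is necessary for the performance of a contract? no] → not satisfied.
§5.4 — Certified Activity: [Chargeable Processing (§5.5)? no] AND [the data subjects have given explicit consent? no] → not satisfied.
§5.3 — Certified Operation: [Class-A Disclosure (§5.6)? no] OR [not a Standard Handling (§5.10)? no] OR [Certified Activity (§5.4)? no] → not satisfied.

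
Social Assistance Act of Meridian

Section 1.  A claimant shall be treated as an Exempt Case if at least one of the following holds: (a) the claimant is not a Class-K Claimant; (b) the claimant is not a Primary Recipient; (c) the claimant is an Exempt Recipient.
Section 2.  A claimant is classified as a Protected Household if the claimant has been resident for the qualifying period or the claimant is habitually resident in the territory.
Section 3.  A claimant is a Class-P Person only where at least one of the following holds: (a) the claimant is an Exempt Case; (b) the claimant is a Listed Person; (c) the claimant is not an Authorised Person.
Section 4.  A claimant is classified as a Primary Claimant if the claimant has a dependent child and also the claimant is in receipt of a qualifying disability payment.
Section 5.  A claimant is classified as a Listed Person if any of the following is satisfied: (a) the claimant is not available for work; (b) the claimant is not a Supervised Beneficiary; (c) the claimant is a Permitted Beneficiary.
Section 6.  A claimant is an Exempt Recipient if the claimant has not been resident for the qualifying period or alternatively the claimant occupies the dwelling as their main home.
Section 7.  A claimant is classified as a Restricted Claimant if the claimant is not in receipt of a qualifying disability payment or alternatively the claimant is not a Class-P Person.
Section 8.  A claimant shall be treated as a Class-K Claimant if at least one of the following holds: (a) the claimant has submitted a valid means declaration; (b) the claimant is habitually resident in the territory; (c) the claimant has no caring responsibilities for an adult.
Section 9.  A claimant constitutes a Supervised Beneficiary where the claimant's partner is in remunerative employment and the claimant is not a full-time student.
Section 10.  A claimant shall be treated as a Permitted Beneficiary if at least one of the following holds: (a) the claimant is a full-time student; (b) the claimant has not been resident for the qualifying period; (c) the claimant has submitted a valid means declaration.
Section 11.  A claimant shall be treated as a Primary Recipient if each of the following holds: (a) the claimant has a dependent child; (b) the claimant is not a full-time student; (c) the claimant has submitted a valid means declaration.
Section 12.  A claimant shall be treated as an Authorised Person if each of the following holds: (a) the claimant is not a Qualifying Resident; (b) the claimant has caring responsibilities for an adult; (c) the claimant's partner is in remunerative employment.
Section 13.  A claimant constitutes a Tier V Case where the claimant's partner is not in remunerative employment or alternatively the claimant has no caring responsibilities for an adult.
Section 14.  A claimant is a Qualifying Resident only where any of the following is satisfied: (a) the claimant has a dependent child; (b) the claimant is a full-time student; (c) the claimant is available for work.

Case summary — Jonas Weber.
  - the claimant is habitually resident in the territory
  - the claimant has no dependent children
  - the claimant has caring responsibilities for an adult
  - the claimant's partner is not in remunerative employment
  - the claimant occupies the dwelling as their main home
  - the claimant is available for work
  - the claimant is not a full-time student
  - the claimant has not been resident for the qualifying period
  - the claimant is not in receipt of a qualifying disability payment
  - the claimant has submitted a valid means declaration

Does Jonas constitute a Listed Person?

section 9 — Supervised Beneficiary: [the claimant's partner is in remunerative employment? no] AND [the claimant is not a full-time student? yes] → not satisfied.
section 10 — Permitted Beneficiary: [the claimant is a full-time student? no] OR [the claimant has not been resident for the qualifying period? yes] OR [the claimant has submitted a valid means declaration? yes] → satisfied.
section 5 — Listed Person: [the claimant is not available for work? no] OR [not a Supervised Beneficiary (section 9)? yes] OR [Permitted Beneficiary (section 10)? yes] → satisfied.

Yes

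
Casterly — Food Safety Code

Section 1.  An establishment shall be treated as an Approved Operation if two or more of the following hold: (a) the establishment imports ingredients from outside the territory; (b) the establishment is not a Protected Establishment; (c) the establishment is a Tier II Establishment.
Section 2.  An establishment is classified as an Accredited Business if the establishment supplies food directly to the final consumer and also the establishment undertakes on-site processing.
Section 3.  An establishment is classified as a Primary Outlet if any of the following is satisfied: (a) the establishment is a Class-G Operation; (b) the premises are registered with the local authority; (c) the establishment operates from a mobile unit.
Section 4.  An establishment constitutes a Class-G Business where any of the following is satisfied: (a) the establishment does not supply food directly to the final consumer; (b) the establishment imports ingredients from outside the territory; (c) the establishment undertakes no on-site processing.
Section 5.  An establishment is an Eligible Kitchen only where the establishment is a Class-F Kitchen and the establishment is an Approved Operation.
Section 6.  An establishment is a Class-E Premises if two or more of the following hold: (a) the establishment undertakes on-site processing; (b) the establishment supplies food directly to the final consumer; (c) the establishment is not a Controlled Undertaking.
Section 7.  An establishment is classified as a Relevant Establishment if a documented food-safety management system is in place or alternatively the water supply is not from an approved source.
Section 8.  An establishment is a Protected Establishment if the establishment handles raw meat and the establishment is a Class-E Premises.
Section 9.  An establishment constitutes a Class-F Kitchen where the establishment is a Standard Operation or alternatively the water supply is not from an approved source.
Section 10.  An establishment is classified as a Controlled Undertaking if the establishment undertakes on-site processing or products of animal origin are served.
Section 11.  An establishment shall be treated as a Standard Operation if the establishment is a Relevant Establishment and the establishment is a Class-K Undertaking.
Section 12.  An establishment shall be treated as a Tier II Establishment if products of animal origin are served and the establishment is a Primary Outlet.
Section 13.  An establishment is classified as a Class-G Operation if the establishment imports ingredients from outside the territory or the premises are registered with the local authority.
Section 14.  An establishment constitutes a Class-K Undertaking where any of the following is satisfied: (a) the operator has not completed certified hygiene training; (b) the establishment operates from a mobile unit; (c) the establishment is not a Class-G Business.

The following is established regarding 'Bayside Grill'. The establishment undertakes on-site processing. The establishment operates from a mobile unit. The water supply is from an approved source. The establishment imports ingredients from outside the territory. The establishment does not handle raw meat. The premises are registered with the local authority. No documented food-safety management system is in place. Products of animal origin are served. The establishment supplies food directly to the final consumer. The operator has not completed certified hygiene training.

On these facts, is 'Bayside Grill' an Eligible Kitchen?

No

section 7 — Relevant Establishment: [a documented food-safety management system is in place? no] OR [the water supply is not from an approved source? no] → not satisfied.
section 4 — Class-G Business: [the establishment does not supply food directly to the final consumer? no] OR [the establishment imports ingredients from outside the territory? yes] OR [the establishment undertakes no on-site processing? no] → satisfied.
section 14 — Class-K Undertaking: [the operator has not completed certified hygiene training? yes] OR [the establishment operates from a mobile unit? yes] OR [not a Class-G Business (section 4)? no] → satisfied.
section 11 — Standard Operation: [Relevant Establishment (section 7)? no] AND [Class-K Undertaking (section 14)? yes] → not satisfied.
section 9 — Class-F Kitchen: [Standard Operation (section 11)? no] OR [the water supply is not from an approved source? no] → not satisfied.
section 10 — Controlled Undertaking: [the establishment undertakes on-site processing? yes] OR [products of animal origin are served? yes] → satisfied.
section 6 — Class-E Premises: the establishment undertakes on-site processing? yes; the establishment supplies food directly to the final consumer? yes; not a Controlled Undertaking (section 10)? no — 2 of 3 hold (need ≥2) → satisfied.
section 8 — Protected Establishment: [the establishment handles raw meat? no] AND [Class-E Premises (section 6)? yes] → not satisfied.
section 13 — Class-G Operation: [the establishment imports ingredients from outside the territory? yes] OR [the premises are registered with the local authority? yes] → satisfied.
section 3 — Primary Outlet: [Class-G Operation (section 13)? yes] OR [the premises are registered with the local authority? yes] OR [the establishment operates from a mobile unit? yes] → satisfied.
section 12 — Tier II Establishment: [products of animal origin are served? yes] AND [Primary Outlet (section 3)? yes] → satisfied.
section 1 — Approved Operation: the establishment imports ingredients from outside the territory? yes; not a Protected Establishment (section 8)? yes; Tier II Establishment (section 12)? yes — 3 of 3 hold (need ≥2) → satisfied.
section 5 — Eligible Kitchen: [Class-F Kitchen (section 9)? no] AND [Approved Operation (section 1)? yes] → not satisfied.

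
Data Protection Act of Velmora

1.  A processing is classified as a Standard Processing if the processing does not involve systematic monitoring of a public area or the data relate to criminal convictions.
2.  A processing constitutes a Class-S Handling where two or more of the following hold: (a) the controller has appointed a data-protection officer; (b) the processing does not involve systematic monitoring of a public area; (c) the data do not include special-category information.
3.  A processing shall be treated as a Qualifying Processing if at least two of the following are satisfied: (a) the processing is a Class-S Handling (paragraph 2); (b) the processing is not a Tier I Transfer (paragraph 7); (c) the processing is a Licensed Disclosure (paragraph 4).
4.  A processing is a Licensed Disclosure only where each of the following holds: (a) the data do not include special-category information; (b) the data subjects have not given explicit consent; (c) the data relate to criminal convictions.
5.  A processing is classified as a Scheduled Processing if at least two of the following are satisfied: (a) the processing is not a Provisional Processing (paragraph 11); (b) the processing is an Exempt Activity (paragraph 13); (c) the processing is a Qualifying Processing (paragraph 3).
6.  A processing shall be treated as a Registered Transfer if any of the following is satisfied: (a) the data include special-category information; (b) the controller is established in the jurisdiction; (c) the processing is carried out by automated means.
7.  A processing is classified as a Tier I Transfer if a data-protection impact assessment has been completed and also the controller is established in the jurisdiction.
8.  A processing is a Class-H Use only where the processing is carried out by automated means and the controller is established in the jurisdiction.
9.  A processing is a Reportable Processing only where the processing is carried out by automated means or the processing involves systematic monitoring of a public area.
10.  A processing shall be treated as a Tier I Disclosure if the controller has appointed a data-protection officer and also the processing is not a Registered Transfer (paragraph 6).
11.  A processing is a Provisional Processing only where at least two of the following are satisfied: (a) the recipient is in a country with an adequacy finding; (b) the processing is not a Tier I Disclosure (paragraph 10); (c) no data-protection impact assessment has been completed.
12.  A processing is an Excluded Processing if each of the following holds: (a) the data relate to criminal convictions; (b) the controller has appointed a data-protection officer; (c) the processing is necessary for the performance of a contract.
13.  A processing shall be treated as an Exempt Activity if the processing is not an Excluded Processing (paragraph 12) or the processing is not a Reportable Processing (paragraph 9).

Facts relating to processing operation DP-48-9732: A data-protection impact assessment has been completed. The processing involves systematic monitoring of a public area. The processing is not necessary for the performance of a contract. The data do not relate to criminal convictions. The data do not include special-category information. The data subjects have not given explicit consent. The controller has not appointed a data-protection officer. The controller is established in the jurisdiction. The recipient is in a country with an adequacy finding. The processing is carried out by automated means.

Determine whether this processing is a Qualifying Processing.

paragraph 2 — Class-S Handling: the controller has appointed a data-protection officer? no; the processing does not involve systematic monitoring of a public area? no; the data do not include special-category information? yes — 1 of 3 hold (need ≥2) → not satisfied.
paragraph 7 — Tier I Transfer: [a data-protection impact assessment has been completed? yes] AND [the controller is established in the jurisdiction? yes] → satisfied.
paragraph 4 — Licensed Disclosure: [the data do not include special-category information? yes] AND [the data subjects have not given explicit consent? yes] AND [the data relate to criminal convictions? no] → not satisfied.
paragraph 3 — Qualifying Processing: Class-S Handling (paragraph 2)? no; not a Tier I Transfer (paragraph 7)? no; Licensed Disclosure (paragraph 4)? no — 0 of 3 hold (need ≥2) → not satisfied.

No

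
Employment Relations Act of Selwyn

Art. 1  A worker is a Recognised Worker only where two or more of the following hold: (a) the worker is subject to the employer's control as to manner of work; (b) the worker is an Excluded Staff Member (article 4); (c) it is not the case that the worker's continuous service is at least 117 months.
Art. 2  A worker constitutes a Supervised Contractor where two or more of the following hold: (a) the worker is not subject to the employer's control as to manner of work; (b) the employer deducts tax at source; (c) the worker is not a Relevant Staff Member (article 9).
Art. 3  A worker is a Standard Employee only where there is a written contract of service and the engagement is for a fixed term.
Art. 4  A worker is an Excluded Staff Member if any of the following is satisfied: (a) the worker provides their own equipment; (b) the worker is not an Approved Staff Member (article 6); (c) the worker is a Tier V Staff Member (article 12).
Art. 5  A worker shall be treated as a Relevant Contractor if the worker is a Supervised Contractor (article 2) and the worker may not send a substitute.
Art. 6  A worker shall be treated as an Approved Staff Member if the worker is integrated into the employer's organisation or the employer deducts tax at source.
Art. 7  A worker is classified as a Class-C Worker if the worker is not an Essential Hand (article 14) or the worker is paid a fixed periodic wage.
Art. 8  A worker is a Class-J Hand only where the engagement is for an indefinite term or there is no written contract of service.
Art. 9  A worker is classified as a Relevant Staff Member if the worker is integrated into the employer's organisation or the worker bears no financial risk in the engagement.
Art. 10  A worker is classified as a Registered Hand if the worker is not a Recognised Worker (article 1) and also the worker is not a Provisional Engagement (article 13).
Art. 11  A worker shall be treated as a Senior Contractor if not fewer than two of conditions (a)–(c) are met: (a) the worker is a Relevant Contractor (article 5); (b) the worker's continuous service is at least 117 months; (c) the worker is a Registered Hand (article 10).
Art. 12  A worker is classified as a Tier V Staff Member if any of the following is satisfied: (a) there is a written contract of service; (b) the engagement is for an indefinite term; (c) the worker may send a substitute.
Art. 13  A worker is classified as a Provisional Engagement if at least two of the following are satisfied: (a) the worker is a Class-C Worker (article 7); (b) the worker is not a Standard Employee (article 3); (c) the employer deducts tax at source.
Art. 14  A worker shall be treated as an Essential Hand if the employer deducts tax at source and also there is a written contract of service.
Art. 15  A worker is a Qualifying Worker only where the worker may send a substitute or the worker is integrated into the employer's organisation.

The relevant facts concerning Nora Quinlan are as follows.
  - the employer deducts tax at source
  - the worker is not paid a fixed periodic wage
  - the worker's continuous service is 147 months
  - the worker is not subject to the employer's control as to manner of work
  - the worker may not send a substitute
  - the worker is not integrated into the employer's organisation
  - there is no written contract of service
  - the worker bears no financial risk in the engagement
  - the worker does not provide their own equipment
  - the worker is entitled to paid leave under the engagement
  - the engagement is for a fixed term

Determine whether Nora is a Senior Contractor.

Yes

article 9 — Relevant Staff Member: [the worker is integrated into the employer's organisation? no] OR [the worker bears no financial risk in the engagement? yes] → satisfied.
article 2 — Supervised Contractor: the worker is not subject to the employer's control as to manner of work? yes; the employer deducts tax at source? yes; not a Relevant Staff Member (article 9)? no — 2 of 3 hold (need ≥2) → satisfied.
article 5 — Relevant Contractor: [Supervised Contractor (article 2)? yes] AND [the worker may not send a substitute? yes] → satisfied.
article 6 — Approved Staff Member: [the worker is integrated into the employer's organisation? no] OR [the employer deducts tax at source? yes] → satisfied.
article 12 — Tier V Staff Member: [there is a written contract of service? no] OR [the engagement is for an indefinite term? no] OR [the worker may send a substitute? no] → not satisfied.
article 4 — Excluded Staff Member: [the worker provides their own equipment? no] OR [not an Approved Staff Member (article 6)? no] OR [Tier V Staff Member (article 12)? no] → not satisfied.
article 1 — Recognised Worker: the worker is subject to the employer's control as to manner of work? no; Excluded Staff Member (article 4)? no; worker's continuous service: 147 months ≥ 117 months? yes, so negated condition no — 0 of 3 hold (need ≥2) → not satisfied.
article 14 — Essential Hand: [the employer deducts tax at source? yes] AND [there is a written contract of service? no] → not satisfied.
article 7 — Class-C Worker: [not an Essential Hand (article 14)? yes] OR [the worker is paid a fixed periodic wage? no] → satisfied.
article 3 — Standard Employee: [there is a written contract of service? no] AND [the engagement is for a fixed term? yes] → not satisfied.
article 13 — Provisional Engagement: Class-C Worker (article 7)? yes; not a Standard Employee (article 3)? yes; the employer deducts tax at source? yes — 3 of 3 hold (need ≥2) → satisfied.
article 10 — Registered Hand: [not a Recognised Worker (article 1)? yes] AND [not a Provisional Engagement (article 13)? no] → not satisfied.
article 11 — Senior Contractor: Relevant Contractor (article 5)? yes; worker's continuous service: 147 months ≥ 117 months? yes; Registered Hand (article 10)? no — 2 of 3 hold (need ≥2) → satisfied.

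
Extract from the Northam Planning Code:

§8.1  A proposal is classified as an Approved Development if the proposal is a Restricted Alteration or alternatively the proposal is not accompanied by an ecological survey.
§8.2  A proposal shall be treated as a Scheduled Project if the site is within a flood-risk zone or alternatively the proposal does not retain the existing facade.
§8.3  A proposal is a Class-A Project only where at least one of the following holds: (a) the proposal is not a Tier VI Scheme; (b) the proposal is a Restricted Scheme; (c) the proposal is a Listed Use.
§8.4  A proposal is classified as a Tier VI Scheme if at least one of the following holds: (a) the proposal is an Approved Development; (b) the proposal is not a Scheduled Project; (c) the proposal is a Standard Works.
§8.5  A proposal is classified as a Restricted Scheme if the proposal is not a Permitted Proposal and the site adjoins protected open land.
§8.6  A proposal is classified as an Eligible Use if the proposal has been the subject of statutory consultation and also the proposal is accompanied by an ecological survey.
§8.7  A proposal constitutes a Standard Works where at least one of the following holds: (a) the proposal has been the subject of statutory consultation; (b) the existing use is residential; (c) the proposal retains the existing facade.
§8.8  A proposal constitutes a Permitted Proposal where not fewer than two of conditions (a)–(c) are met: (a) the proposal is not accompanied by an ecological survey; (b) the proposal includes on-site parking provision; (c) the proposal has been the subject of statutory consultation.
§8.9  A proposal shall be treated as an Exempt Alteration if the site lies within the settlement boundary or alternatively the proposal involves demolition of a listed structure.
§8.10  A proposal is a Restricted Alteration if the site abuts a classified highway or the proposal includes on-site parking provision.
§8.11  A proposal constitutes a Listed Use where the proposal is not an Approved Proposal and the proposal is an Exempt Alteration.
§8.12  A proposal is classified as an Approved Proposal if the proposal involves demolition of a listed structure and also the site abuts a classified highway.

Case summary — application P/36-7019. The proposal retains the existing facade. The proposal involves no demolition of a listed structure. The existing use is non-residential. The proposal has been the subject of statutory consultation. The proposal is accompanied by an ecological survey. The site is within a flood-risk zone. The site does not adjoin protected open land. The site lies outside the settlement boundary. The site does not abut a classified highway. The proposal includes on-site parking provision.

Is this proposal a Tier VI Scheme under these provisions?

Yes

§8.10 — Restricted Alteration: [the site abuts a classified highway? no] OR [the proposal includes on-site parking provision? yes] → satisfied.
§8.1 — Approved Development: [Restricted Alteration (§8.10)? yes] OR [the proposal is not accompanied by an ecological survey? no] → satisfied.
§8.2 — Scheduled Project: [the site is within a flood-risk zone? yes] OR [the proposal does not retain the existing facade? no] → satisfied.
§8.7 — Standard Works: [the proposal has been the subject of statutory consultation? yes] OR [the existing use is residential? no] OR [the proposal retains the existing facade? yes] → satisfied.
§8.4 — Tier VI Scheme: [Approved Development (§8.1)? yes] OR [not a Scheduled Project (§8.2)? no] OR [Standard Works (§8.7)? yes] → satisfied.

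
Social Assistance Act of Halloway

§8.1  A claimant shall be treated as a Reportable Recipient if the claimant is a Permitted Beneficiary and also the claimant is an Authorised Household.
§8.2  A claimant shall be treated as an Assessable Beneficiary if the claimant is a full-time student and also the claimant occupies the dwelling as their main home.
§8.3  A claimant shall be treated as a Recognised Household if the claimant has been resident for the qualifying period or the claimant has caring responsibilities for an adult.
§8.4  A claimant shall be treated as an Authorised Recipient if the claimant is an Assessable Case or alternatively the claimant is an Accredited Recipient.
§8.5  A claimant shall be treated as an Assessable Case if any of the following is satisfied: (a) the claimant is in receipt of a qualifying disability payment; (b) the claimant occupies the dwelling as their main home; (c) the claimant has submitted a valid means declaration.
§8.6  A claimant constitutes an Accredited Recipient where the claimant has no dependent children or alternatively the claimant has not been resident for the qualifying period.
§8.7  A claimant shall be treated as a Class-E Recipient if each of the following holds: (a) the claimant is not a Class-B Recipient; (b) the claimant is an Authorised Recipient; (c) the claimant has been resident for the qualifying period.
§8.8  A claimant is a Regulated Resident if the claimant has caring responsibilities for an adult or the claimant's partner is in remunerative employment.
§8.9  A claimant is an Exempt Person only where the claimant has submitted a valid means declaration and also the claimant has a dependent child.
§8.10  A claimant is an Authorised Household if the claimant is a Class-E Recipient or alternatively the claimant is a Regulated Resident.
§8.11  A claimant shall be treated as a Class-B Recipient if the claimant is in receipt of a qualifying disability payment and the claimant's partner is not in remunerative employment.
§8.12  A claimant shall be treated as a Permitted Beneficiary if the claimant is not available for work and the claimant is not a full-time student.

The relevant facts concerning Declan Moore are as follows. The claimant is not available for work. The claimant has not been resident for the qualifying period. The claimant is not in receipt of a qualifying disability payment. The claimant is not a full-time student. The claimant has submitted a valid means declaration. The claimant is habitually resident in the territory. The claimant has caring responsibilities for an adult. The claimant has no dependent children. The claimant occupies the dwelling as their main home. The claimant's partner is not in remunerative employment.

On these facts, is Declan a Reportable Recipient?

Yes

§8.12 — Permitted Beneficiary: [the claimant is not available for work? yes] AND [the claimant is not a full-time student? yes] → satisfied.
§8.11 — Class-B Recipient: [the claimant is in receipt of a qualifying disability payment? no] AND [the claimant's partner is not in remunerative employment? yes] → not satisfied.
§8.5 — Assessable Case: [the claimant is in receipt of a qualifying disability payment? no] OR [the claimant occupies the dwelling as their main home? yes] OR [the claimant has submitted a valid means declaration? yes] → satisfied.
§8.6 — Accredited Recipient: [the claimant has no dependent children? yes] OR [the claimant has not been resident for the qualifying period? yes] → satisfied.
§8.4 — Authorised Recipient: [Assessable Case (§8.5)? yes] OR [Accredited Recipient (§8.6)? yes] → satisfied.
§8.7 — Class-E Recipient: [not a Class-B Recipient (§8.11)? yes] AND [Authorised Recipient (§8.4)? yes] AND [the claimant has been resident for the qualifying period? no] → not satisfied.
§8.8 — Regulated Resident: [the claimant has caring responsibilities for an adult? yes] OR [the claimant's partner is in remunerative employment? no] → satisfied.
§8.10 — Authorised Household: [Class-E Recipient (§8.7)? no] OR [Regulated Resident (§8.8)? yes] → satisfied.
§8.1 — Reportable Recipient: [Permitted Beneficiary (§8.12)? yes] AND [Authorised Household (§8.10)? yes] → satisfied.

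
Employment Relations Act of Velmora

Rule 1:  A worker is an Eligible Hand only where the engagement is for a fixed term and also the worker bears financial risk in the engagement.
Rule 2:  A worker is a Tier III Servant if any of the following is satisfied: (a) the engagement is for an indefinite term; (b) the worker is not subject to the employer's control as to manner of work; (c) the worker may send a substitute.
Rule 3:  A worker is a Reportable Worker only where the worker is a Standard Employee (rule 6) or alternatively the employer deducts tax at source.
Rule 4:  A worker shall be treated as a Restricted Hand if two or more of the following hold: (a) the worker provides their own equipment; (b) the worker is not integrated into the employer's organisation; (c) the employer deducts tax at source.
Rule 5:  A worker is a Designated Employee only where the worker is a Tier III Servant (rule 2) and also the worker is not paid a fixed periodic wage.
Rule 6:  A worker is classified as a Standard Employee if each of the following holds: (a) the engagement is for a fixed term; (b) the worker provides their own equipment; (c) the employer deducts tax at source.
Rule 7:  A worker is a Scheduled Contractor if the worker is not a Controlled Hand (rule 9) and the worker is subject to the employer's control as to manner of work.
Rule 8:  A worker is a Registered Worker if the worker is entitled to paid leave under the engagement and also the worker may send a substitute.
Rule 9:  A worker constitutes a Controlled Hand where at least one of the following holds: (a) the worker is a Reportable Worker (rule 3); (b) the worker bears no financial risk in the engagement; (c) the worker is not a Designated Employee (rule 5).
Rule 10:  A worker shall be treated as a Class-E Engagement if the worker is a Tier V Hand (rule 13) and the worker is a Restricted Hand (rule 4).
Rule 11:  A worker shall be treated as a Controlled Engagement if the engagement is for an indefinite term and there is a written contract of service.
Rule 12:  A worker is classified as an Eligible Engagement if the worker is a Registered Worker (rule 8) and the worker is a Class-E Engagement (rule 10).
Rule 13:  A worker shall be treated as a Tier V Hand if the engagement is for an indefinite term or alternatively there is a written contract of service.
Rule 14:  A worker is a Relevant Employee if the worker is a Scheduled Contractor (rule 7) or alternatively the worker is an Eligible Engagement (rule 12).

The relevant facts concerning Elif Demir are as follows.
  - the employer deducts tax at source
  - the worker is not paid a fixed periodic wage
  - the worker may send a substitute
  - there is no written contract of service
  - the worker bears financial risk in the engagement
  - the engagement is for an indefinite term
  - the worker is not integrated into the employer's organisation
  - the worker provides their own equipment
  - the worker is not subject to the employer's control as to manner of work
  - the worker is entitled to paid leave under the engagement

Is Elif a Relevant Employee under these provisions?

Yes

rule 6 — Standard Employee: [the engagement is for a fixed term? no] AND [the worker provides their own equipment? yes] AND [the employer deducts tax at source? yes] → not satisfied.
rule 3 — Reportable Worker: [Standard Employee (rule 6)? no] OR [the employer deducts tax at source? yes] → satisfied.
rule 2 — Tier III Servant: [the engagement is for an indefinite term? yes] OR [the worker is not subject to the employer's control as to manner of work? yes] OR [the worker may send a substitute? yes] → satisfied.
rule 5 — Designated Employee: [Tier III Servant (rule 2)? yes] AND [the worker is not paid a fixed periodic wage? yes] → satisfied.
rule 9 — Controlled Hand: [Reportable Worker (rule 3)? yes] OR [the worker bears no financial risk in the engagement? no] OR [not a Designated Employee (rule 5)? no] → satisfied.
rule 7 — Scheduled Contractor: [not a Controlled Hand (rule 9)? no] AND [the worker is subject to the employer's control as to manner of work? no] → not satisfied.
rule 8 — Registered Worker: [the worker is entitled to paid leave under the engagement? yes] AND [the worker may send a substitute? yes] → satisfied.
rule 13 — Tier V Hand: [the engagement is for an indefinite term? yes] OR [there is a written contract of service? no] → satisfied.
rule 4 — Restricted Hand: the worker provides their own equipment? yes; the worker is not integrated into the employer's organisation? yes; the employer deducts tax at source? yes — 3 of 3 hold (need ≥2) → satisfied.
rule 10 — Class-E Engagement: [Tier V Hand (rule 13)? yes] AND [Restricted Hand (rule 4)? yes] → satisfied.
rule 12 — Eligible Engagement: [Registered Worker (rule 8)? yes] AND [Class-E Engagement (rule 10)? yes] → satisfied.
rule 14 — Relevant Employee: [Scheduled Contractor (rule 7)? no] OR [Eligible Engagement (rule 12)? yes] → satisfied.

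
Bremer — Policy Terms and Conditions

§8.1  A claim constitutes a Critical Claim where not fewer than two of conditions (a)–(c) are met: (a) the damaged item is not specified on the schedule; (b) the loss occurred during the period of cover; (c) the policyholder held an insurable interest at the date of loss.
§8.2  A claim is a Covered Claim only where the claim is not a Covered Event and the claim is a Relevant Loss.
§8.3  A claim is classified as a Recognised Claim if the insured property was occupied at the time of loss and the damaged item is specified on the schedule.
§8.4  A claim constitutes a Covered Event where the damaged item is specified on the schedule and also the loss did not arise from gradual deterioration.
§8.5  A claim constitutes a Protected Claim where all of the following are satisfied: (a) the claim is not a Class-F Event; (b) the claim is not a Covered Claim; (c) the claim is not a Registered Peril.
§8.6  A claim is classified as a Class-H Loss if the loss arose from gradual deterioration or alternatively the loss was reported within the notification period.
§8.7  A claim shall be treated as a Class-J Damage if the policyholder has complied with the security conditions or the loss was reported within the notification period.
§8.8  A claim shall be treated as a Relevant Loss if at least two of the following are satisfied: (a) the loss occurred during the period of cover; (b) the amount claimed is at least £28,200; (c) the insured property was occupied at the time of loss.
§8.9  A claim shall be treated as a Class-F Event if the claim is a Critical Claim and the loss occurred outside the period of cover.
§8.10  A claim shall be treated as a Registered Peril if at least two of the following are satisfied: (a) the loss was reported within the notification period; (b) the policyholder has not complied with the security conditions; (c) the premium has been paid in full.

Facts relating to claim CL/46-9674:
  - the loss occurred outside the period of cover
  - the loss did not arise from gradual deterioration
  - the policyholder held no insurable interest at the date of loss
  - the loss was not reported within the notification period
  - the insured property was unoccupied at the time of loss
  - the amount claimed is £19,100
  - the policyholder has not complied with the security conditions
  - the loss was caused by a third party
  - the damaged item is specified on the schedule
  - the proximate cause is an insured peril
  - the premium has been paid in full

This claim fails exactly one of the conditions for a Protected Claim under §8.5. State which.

Registered Peril

§8.1 — Critical Claim: the damaged item is not specified on the schedule? no; the loss occurred during the period of cover? no; the policyholder held an insurable interest at the date of loss? no — 0 of 3 hold (need ≥2) → not satisfied.
§8.9 — Class-F Event: [Critical Claim (§8.1)? no] AND [the loss occurred outside the period of cover? yes] → not satisfied.
§8.4 — Covered Event: [the damaged item is specified on the schedule? yes] AND [the loss did not arise from gradual deterioration? yes] → satisfied.
§8.8 — Relevant Loss: the loss occurred during the period of cover? no; amount claimed: £19,100 ≥ £28,200? no; the insured property was occupied at the time of loss? no — 0 of 3 hold (need ≥2) → not satisfied.
§8.2 — Covered Claim: [not a Covered Event (§8.4)? no] AND [Relevant Loss (§8.8)? no] → not satisfied.
§8.10 — Registered Peril: the loss was reported within the notification period? no; the policyholder has not complied with the security conditions? yes; the premium has been paid in full? yes — 2 of 3 hold (need ≥2) → satisfied.
§8.5 — Protected Claim: [not a Class-F Event (§8.9)? yes] AND [not a Covered Claim (§8.2)? yes] AND [not a Registered Peril (§8.10)? no] → not satisfied.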